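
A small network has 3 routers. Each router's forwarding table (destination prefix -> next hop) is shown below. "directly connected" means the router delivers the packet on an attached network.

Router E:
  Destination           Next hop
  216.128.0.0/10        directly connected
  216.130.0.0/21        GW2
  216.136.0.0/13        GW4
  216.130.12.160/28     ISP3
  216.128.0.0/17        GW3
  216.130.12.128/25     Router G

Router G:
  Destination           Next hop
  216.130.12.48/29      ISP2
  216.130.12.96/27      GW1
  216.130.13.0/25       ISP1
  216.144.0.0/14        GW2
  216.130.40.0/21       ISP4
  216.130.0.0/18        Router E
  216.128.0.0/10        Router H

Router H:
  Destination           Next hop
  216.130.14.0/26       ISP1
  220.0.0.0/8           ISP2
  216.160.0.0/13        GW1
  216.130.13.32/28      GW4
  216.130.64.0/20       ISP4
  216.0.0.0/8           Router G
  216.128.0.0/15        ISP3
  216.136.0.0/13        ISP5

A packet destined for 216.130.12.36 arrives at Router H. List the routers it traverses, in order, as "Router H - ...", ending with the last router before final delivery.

Router H - Router G - Router E

At Router H: longest match for 216.130.12.36 is 216.0.0.0/8 -> Router G
At Router G: longest match for 216.130.12.36 is 216.130.0.0/18 -> Router E
At Router E: longest match for 216.130.12.36 is 216.128.0.0/10 -> directly connected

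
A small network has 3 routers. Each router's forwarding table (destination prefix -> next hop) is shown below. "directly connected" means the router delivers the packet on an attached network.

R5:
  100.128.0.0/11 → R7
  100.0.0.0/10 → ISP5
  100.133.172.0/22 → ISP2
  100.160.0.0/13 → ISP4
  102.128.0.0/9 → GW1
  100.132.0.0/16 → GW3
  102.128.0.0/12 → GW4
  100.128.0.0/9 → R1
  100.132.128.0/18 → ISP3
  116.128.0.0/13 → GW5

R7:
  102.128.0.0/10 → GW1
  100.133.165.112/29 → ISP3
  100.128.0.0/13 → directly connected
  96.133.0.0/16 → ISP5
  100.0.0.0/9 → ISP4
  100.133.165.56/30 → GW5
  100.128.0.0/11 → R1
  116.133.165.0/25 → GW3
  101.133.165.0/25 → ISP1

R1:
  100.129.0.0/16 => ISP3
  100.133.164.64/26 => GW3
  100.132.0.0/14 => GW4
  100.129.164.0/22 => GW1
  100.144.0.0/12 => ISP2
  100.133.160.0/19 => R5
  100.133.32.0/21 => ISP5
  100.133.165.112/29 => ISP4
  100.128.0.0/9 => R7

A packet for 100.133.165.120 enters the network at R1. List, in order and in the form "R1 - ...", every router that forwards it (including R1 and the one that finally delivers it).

R1 - R5 - R7

At R1: longest match for 100.133.165.120 is 100.133.160.0/19 -> R5
At R5: longest match for 100.133.165.120 is 100.128.0.0/11 -> R7
At R7: longest match for 100.133.165.120 is 100.128.0.0/13 -> directly connected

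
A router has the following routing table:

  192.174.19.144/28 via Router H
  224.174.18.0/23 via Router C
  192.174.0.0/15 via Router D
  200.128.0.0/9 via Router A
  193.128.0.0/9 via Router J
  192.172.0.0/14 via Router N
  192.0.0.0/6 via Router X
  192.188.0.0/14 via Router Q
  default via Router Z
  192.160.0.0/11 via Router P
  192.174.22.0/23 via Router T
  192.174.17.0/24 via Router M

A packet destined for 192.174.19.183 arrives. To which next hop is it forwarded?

Router D

Routes whose prefix contains 192.174.19.183:
  0.0.0.0/0 (default, matches everything) -> Router Z
  192.0.0.0/6 (192.0.0.0 - 195.255.255.255) -> Router X
  192.160.0.0/11 (192.160.0.0 - 192.191.255.255) -> Router P
  192.172.0.0/14 (192.172.0.0 - 192.175.255.255) -> Router N
  192.174.0.0/15 (192.174.0.0 - 192.175.255.255) -> Router D
More-specific entries that do NOT match:
  192.174.19.144/28 (192.174.19.144 - 192.174.19.159) does not contain 192.174.19.183
  192.174.17.0/24 (192.174.17.0 - 192.174.17.255) does not contain 192.174.19.183
  224.174.18.0/23 (224.174.18.0 - 224.174.19.255) does not contain 192.174.19.183
  192.174.22.0/23 (192.174.22.0 - 192.174.23.255) does not contain 192.174.19.183
Longest matching prefix is /15 -> next hop Router D.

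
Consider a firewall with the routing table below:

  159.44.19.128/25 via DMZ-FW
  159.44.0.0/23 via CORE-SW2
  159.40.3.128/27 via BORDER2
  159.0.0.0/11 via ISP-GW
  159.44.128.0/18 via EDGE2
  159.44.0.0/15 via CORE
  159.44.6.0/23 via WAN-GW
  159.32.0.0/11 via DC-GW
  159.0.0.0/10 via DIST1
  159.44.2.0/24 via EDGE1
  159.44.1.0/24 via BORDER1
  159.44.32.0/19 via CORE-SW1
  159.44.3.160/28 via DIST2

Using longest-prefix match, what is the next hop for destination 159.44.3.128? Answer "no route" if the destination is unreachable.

Routes whose prefix contains 159.44.3.128:
  159.0.0.0/10 (159.0.0.0 - 159.63.255.255) -> DIST1
  159.32.0.0/11 (159.32.0.0 - 159.63.255.255) -> DC-GW
  159.44.0.0/15 (159.44.0.0 - 159.45.255.255) -> CORE
More-specific entries that do NOT match:
  159.44.3.160/28 (159.44.3.160 - 159.44.3.175) does not contain 159.44.3.128
  159.40.3.128/27 (159.40.3.128 - 159.40.3.159) does not contain 159.44.3.128
  159.44.19.128/25 (159.44.19.128 - 159.44.19.255) does not contain 159.44.3.128
  159.44.2.0/24 (159.44.2.0 - 159.44.2.255) does not contain 159.44.3.128
  159.44.1.0/24 (159.44.1.0 - 159.44.1.255) does not contain 159.44.3.128
  159.44.0.0/23 (159.44.0.0 - 159.44.1.255) does not contain 159.44.3.128
  159.44.6.0/23 (159.44.6.0 - 159.44.7.255) does not contain 159.44.3.128
  159.44.32.0/19 (159.44.32.0 - 159.44.63.255) does not contain 159.44.3.128
  159.44.128.0/18 (159.44.128.0 - 159.44.191.255) does not contain 159.44.3.128
Longest matching prefix is /15 -> next hop CORE.

CORE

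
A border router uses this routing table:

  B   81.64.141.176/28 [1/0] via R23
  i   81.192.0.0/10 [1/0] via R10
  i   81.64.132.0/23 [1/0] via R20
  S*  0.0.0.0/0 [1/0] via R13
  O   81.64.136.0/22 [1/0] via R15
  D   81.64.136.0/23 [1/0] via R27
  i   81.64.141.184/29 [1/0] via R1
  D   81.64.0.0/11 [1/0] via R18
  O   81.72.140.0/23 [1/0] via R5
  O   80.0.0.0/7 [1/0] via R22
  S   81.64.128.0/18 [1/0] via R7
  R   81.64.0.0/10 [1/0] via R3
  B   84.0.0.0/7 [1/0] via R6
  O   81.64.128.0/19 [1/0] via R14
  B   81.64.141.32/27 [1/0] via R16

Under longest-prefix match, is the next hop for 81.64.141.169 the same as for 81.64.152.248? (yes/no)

yes

81.64.141.169: longest match 81.64.128.0/19 -> R14
81.64.152.248: longest match 81.64.128.0/19 -> R14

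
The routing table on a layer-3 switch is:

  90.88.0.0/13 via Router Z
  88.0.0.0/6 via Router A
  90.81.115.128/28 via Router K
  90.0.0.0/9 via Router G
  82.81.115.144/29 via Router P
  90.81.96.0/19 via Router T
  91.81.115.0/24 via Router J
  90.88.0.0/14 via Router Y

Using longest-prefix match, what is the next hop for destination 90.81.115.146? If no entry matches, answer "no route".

Routes whose prefix contains 90.81.115.146:
  88.0.0.0/6 (88.0.0.0 - 91.255.255.255) -> Router A
  90.0.0.0/9 (90.0.0.0 - 90.127.255.255) -> Router G
  90.81.96.0/19 (90.81.96.0 - 90.81.127.255) -> Router T
More-specific entries that do NOT match:
  82.81.115.144/29 (82.81.115.144 - 82.81.115.151) does not contain 90.81.115.146
  90.81.115.128/28 (90.81.115.128 - 90.81.115.143) does not contain 90.81.115.146
  91.81.115.0/24 (91.81.115.0 - 91.81.115.255) does not contain 90.81.115.146
Longest matching prefix is /19 -> next hop Router T.

Router T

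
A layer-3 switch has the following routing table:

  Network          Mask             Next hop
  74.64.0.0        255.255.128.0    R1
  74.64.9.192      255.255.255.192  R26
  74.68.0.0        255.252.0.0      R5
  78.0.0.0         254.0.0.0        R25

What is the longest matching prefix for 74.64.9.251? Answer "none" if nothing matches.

Entries matching 74.64.9.251:
  74.64.0.0/17 (74.64.0.0 - 74.64.127.255)
  74.64.9.192/26 (74.64.9.192 - 74.64.9.255)
Most specific is 74.64.9.192/26.

74.64.9.192/26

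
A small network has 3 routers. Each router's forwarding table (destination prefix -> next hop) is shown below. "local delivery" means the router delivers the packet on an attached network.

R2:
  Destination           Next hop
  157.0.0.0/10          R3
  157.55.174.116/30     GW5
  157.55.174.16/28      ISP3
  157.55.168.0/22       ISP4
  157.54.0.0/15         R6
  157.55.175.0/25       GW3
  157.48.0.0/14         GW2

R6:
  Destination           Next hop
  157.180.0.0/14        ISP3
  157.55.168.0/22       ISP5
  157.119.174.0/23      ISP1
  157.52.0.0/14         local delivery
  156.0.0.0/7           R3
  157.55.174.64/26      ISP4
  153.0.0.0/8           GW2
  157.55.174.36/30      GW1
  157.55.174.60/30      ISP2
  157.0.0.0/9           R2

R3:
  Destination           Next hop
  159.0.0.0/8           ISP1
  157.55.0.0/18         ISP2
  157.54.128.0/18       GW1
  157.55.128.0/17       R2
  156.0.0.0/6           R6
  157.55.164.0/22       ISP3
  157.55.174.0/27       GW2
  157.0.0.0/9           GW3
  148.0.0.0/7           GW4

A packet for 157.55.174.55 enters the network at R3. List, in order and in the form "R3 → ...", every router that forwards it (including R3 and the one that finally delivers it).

R3 → R2 → R6

At R3: longest match for 157.55.174.55 is 157.55.128.0/17 -> R2
At R2: longest match for 157.55.174.55 is 157.54.0.0/15 -> R6
At R6: longest match for 157.55.174.55 is 157.52.0.0/14 -> local delivery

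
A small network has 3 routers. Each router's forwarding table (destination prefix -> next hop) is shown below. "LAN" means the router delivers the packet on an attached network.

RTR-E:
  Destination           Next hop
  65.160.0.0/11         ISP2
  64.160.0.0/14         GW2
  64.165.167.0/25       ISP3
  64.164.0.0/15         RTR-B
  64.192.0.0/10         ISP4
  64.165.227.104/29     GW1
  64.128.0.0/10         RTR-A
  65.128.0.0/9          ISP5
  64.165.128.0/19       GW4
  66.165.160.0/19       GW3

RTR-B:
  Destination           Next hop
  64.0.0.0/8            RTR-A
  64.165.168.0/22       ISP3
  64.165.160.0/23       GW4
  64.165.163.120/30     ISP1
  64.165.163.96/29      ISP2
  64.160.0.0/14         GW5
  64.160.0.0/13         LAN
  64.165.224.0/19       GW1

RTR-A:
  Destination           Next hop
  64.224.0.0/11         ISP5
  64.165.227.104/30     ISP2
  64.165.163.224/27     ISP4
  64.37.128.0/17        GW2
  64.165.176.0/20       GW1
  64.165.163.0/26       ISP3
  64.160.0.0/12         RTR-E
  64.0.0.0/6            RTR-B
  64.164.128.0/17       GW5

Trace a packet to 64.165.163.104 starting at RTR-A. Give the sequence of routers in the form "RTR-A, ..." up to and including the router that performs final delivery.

RTR-A, RTR-E, RTR-B

At RTR-A: longest match for 64.165.163.104 is 64.160.0.0/12 -> RTR-E
At RTR-E: longest match for 64.165.163.104 is 64.164.0.0/15 -> RTR-B
At RTR-B: longest match for 64.165.163.104 is 64.160.0.0/13 -> LAN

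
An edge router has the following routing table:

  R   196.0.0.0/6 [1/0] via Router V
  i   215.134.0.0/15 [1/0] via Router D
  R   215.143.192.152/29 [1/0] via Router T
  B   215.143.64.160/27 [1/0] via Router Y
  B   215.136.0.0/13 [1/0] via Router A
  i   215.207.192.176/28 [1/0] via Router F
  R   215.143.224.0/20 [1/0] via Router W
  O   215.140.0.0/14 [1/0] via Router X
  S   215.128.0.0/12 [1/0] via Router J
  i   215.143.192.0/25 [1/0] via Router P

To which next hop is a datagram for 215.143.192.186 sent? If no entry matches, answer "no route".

Router X

Routes whose prefix contains 215.143.192.186:
  215.128.0.0/12 (215.128.0.0 - 215.143.255.255) -> Router J
  215.136.0.0/13 (215.136.0.0 - 215.143.255.255) -> Router A
  215.140.0.0/14 (215.140.0.0 - 215.143.255.255) -> Router X
More-specific entries that do NOT match:
  215.143.192.152/29 (215.143.192.152 - 215.143.192.159) does not contain 215.143.192.186
  215.207.192.176/28 (215.207.192.176 - 215.207.192.191) does not contain 215.143.192.186
  215.143.64.160/27 (215.143.64.160 - 215.143.64.191) does not contain 215.143.192.186
  215.143.192.0/25 (215.143.192.0 - 215.143.192.127) does not contain 215.143.192.186
  215.143.224.0/20 (215.143.224.0 - 215.143.239.255) does not contain 215.143.192.186
  215.134.0.0/15 (215.134.0.0 - 215.135.255.255) does not contain 215.143.192.186
Longest matching prefix is /14 -> next hop Router X.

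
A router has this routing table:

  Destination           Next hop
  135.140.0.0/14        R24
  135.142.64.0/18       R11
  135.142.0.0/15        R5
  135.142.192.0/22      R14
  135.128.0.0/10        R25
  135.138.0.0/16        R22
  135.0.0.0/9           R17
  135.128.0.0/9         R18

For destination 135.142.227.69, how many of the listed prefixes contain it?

Prefixes containing 135.142.227.69:
  135.128.0.0/9 (135.128.0.0 - 135.255.255.255)
  135.128.0.0/10 (135.128.0.0 - 135.191.255.255)
  135.140.0.0/14 (135.140.0.0 - 135.143.255.255)
  135.142.0.0/15 (135.142.0.0 - 135.143.255.255)
Total matching entries: 4.

4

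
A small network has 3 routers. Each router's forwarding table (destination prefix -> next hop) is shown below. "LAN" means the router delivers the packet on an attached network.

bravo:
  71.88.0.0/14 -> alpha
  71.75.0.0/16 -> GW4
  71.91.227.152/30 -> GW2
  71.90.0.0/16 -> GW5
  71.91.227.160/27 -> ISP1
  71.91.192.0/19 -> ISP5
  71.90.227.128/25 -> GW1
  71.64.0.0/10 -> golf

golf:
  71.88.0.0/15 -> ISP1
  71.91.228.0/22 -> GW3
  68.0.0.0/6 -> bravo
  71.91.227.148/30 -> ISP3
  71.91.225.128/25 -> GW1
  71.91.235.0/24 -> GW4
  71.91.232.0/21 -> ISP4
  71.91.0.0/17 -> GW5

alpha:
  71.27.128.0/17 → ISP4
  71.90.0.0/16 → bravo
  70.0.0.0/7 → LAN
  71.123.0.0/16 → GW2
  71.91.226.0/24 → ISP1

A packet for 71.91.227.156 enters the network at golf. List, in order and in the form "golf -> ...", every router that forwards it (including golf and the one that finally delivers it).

At golf: longest match for 71.91.227.156 is 68.0.0.0/6 -> bravo
At bravo: longest match for 71.91.227.156 is 71.88.0.0/14 -> alpha
At alpha: longest match for 71.91.227.156 is 70.0.0.0/7 -> LAN

golf -> bravo -> alpha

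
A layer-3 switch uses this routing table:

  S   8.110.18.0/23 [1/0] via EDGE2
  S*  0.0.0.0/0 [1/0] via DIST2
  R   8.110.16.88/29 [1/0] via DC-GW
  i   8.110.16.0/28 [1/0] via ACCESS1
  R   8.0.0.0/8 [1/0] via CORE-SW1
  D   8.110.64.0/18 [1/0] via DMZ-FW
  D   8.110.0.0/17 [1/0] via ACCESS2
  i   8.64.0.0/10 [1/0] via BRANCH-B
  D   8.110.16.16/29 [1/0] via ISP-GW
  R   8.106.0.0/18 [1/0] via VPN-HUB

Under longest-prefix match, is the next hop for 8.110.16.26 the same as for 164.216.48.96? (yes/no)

8.110.16.26: longest match 8.110.0.0/17 -> ACCESS2
164.216.48.96: longest match 0.0.0.0/0 -> DIST2

no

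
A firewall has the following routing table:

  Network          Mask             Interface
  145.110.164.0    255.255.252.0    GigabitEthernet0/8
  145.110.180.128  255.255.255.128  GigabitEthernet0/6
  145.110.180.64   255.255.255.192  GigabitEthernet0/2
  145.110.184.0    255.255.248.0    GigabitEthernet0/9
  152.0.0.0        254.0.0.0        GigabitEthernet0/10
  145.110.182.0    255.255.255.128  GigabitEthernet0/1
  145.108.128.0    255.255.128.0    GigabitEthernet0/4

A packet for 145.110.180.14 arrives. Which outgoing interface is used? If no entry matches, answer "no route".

no route

No entry's prefix contains 145.110.180.14; there is no default route.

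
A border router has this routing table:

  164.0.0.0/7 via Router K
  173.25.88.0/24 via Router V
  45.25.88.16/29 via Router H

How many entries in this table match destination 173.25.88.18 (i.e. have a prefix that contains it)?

Prefixes containing 173.25.88.18:
  173.25.88.0/24 (173.25.88.0 - 173.25.88.255)
Total matching entries: 1.

1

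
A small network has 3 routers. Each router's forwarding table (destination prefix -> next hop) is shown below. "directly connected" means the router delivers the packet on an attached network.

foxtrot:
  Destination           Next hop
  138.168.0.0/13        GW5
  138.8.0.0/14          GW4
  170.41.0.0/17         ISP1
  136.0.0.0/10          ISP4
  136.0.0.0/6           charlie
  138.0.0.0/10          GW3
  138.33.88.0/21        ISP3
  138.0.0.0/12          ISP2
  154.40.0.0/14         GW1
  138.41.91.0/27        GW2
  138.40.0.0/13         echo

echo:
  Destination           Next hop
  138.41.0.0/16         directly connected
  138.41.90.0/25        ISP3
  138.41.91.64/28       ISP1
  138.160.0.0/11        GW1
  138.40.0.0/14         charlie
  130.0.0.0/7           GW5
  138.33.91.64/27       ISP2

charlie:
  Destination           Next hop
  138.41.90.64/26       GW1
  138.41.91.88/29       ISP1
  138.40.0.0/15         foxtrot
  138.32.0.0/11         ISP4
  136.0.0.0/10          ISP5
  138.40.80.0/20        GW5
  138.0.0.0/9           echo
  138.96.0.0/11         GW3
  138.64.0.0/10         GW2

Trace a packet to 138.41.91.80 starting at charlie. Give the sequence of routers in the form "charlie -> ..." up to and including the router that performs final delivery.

At charlie: longest match for 138.41.91.80 is 138.40.0.0/15 -> foxtrot
At foxtrot: longest match for 138.41.91.80 is 138.40.0.0/13 -> echo
At echo: longest match for 138.41.91.80 is 138.41.0.0/16 -> directly connected

charlie -> foxtrot -> echo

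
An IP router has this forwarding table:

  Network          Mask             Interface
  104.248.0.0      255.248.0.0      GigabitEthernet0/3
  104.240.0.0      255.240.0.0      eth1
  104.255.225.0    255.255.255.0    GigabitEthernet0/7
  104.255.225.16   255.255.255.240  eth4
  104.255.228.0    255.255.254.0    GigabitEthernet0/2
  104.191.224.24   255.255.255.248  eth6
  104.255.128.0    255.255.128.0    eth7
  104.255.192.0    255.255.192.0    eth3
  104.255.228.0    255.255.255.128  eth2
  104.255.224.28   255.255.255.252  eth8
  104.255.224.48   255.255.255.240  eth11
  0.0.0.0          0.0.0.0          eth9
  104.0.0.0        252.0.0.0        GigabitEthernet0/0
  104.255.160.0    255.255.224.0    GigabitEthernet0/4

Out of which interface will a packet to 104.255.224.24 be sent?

eth3

Routes whose prefix contains 104.255.224.24:
  0.0.0.0/0 (default, matches everything) -> eth9
  104.0.0.0/6 (104.0.0.0 - 107.255.255.255) -> GigabitEthernet0/0
  104.240.0.0/12 (104.240.0.0 - 104.255.255.255) -> eth1
  104.248.0.0/13 (104.248.0.0 - 104.255.255.255) -> GigabitEthernet0/3
  104.255.128.0/17 (104.255.128.0 - 104.255.255.255) -> eth7
  104.255.192.0/18 (104.255.192.0 - 104.255.255.255) -> eth3
More-specific entries that do NOT match:
  104.255.224.28/30 (104.255.224.28 - 104.255.224.31) does not contain 104.255.224.24
  104.191.224.24/29 (104.191.224.24 - 104.191.224.31) does not contain 104.255.224.24
  104.255.225.16/28 (104.255.225.16 - 104.255.225.31) does not contain 104.255.224.24
  104.255.224.48/28 (104.255.224.48 - 104.255.224.63) does not contain 104.255.224.24
  104.255.228.0/25 (104.255.228.0 - 104.255.228.127) does not contain 104.255.224.24
  104.255.225.0/24 (104.255.225.0 - 104.255.225.255) does not contain 104.255.224.24
  104.255.228.0/23 (104.255.228.0 - 104.255.229.255) does not contain 104.255.224.24
  104.255.160.0/19 (104.255.160.0 - 104.255.191.255) does not contain 104.255.224.24
Longest matching prefix is /18 -> interface eth3.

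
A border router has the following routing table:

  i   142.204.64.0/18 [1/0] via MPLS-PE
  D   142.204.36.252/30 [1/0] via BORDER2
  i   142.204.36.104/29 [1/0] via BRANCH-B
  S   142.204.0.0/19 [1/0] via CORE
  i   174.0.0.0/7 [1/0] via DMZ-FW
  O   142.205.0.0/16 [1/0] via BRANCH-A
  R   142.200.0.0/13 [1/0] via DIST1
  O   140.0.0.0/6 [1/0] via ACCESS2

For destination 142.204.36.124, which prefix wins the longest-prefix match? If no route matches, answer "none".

Entries matching 142.204.36.124:
  140.0.0.0/6 (140.0.0.0 - 143.255.255.255)
  142.200.0.0/13 (142.200.0.0 - 142.207.255.255)
Most specific is 142.200.0.0/13.

142.200.0.0/13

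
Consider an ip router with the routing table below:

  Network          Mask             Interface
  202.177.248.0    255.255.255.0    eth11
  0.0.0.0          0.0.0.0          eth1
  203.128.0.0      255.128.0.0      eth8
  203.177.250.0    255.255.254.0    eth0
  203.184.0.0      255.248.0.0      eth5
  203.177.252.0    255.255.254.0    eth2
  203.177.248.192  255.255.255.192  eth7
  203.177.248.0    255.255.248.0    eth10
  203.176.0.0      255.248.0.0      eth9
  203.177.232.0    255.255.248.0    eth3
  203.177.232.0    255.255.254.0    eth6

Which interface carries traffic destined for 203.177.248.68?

eth10

Routes whose prefix contains 203.177.248.68:
  0.0.0.0/0 (default, matches everything) -> eth1
  203.128.0.0/9 (203.128.0.0 - 203.255.255.255) -> eth8
  203.176.0.0/13 (203.176.0.0 - 203.183.255.255) -> eth9
  203.177.248.0/21 (203.177.248.0 - 203.177.255.255) -> eth10
More-specific entries that do NOT match:
  203.177.248.192/26 (203.177.248.192 - 203.177.248.255) does not contain 203.177.248.68
  202.177.248.0/24 (202.177.248.0 - 202.177.248.255) does not contain 203.177.248.68
  203.177.250.0/23 (203.177.250.0 - 203.177.251.255) does not contain 203.177.248.68
  203.177.252.0/23 (203.177.252.0 - 203.177.253.255) does not contain 203.177.248.68
  203.177.232.0/23 (203.177.232.0 - 203.177.233.255) does not contain 203.177.248.68
Longest matching prefix is /21 -> interface eth10.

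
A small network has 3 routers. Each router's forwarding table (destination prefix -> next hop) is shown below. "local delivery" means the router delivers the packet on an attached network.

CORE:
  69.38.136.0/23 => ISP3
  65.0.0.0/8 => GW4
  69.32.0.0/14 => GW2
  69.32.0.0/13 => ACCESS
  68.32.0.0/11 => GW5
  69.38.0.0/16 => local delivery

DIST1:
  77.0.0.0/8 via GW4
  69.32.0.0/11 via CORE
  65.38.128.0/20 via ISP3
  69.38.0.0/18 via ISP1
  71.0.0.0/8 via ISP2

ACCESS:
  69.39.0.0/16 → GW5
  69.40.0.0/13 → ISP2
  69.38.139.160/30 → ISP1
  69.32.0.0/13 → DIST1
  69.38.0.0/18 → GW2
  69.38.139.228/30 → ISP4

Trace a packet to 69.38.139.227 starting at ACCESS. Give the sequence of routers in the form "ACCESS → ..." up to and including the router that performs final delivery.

At ACCESS: longest match for 69.38.139.227 is 69.32.0.0/13 -> DIST1
At DIST1: longest match for 69.38.139.227 is 69.32.0.0/11 -> CORE
At CORE: longest match for 69.38.139.227 is 69.38.0.0/16 -> local delivery

ACCESS → DIST1 → CORE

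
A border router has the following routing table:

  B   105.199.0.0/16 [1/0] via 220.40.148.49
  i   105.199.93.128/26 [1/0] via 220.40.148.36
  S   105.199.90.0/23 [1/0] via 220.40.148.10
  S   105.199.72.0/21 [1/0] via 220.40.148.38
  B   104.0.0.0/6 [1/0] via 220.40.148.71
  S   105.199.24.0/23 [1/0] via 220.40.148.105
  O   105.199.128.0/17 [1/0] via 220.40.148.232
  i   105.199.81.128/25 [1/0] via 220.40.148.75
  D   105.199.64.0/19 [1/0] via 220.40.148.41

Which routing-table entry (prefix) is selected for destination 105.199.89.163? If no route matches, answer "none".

105.199.64.0/19

Entries matching 105.199.89.163:
  104.0.0.0/6 (104.0.0.0 - 107.255.255.255)
  105.199.0.0/16 (105.199.0.0 - 105.199.255.255)
  105.199.64.0/19 (105.199.64.0 - 105.199.95.255)
Most specific is 105.199.64.0/19.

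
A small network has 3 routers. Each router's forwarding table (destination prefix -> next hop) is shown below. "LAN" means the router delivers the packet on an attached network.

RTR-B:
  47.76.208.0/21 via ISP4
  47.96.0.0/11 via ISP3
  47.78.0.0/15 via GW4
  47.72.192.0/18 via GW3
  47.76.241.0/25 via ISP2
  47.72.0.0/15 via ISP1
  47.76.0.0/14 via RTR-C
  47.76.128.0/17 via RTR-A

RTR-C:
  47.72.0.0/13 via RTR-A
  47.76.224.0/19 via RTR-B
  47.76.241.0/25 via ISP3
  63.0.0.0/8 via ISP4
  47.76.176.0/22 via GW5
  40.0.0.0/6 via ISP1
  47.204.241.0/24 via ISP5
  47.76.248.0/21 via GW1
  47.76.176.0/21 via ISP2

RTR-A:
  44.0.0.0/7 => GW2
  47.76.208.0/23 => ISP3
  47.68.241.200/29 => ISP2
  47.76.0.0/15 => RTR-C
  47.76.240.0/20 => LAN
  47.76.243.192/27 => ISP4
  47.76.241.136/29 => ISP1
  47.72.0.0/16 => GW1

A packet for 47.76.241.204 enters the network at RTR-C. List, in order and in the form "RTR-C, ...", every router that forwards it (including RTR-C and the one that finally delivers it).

At RTR-C: longest match for 47.76.241.204 is 47.76.224.0/19 -> RTR-B
At RTR-B: longest match for 47.76.241.204 is 47.76.128.0/17 -> RTR-A
At RTR-A: longest match for 47.76.241.204 is 47.76.240.0/20 -> LAN

RTR-C, RTR-B, RTR-A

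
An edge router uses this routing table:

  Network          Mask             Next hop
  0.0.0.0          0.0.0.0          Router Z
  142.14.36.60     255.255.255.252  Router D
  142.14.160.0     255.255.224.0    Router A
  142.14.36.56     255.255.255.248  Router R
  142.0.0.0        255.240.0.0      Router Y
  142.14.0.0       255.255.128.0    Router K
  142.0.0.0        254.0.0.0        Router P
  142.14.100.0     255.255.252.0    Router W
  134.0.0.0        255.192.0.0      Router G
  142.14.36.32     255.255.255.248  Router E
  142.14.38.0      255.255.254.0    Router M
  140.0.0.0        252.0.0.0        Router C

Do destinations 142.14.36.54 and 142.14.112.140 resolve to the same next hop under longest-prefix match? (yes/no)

yes

142.14.36.54: longest match 142.14.0.0/17 -> Router K
142.14.112.140: longest match 142.14.0.0/17 -> Router K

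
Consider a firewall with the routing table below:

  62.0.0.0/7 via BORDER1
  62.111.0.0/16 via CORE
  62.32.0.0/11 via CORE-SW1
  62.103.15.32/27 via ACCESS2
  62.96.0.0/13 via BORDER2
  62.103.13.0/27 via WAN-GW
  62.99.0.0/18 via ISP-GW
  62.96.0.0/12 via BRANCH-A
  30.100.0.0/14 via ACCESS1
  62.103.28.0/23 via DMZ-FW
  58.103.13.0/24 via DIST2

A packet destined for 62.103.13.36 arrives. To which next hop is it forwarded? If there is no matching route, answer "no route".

Routes whose prefix contains 62.103.13.36:
  62.0.0.0/7 (62.0.0.0 - 63.255.255.255) -> BORDER1
  62.96.0.0/12 (62.96.0.0 - 62.111.255.255) -> BRANCH-A
  62.96.0.0/13 (62.96.0.0 - 62.103.255.255) -> BORDER2
More-specific entries that do NOT match:
  62.103.15.32/27 (62.103.15.32 - 62.103.15.63) does not contain 62.103.13.36
  62.103.13.0/27 (62.103.13.0 - 62.103.13.31) does not contain 62.103.13.36
  58.103.13.0/24 (58.103.13.0 - 58.103.13.255) does not contain 62.103.13.36
  62.103.28.0/23 (62.103.28.0 - 62.103.29.255) does not contain 62.103.13.36
  62.99.0.0/18 (62.99.0.0 - 62.99.63.255) does not contain 62.103.13.36
  62.111.0.0/16 (62.111.0.0 - 62.111.255.255) does not contain 62.103.13.36
  30.100.0.0/14 (30.100.0.0 - 30.103.255.255) does not contain 62.103.13.36
Longest matching prefix is /13 -> next hop BORDER2.

BORDER2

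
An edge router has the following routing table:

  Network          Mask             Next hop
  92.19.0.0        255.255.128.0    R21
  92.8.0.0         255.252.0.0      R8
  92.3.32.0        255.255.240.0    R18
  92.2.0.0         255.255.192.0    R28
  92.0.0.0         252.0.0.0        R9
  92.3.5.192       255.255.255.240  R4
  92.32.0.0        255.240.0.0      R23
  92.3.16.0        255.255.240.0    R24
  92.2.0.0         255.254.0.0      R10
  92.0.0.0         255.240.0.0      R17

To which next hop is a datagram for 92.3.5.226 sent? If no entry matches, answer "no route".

R10

Routes whose prefix contains 92.3.5.226:
  92.0.0.0/6 (92.0.0.0 - 95.255.255.255) -> R9
  92.0.0.0/12 (92.0.0.0 - 92.15.255.255) -> R17
  92.2.0.0/15 (92.2.0.0 - 92.3.255.255) -> R10
More-specific entries that do NOT match:
  92.3.5.192/28 (92.3.5.192 - 92.3.5.207) does not contain 92.3.5.226
  92.3.32.0/20 (92.3.32.0 - 92.3.47.255) does not contain 92.3.5.226
  92.3.16.0/20 (92.3.16.0 - 92.3.31.255) does not contain 92.3.5.226
  92.2.0.0/18 (92.2.0.0 - 92.2.63.255) does not contain 92.3.5.226
  92.19.0.0/17 (92.19.0.0 - 92.19.127.255) does not contain 92.3.5.226
Longest matching prefix is /15 -> next hop R10.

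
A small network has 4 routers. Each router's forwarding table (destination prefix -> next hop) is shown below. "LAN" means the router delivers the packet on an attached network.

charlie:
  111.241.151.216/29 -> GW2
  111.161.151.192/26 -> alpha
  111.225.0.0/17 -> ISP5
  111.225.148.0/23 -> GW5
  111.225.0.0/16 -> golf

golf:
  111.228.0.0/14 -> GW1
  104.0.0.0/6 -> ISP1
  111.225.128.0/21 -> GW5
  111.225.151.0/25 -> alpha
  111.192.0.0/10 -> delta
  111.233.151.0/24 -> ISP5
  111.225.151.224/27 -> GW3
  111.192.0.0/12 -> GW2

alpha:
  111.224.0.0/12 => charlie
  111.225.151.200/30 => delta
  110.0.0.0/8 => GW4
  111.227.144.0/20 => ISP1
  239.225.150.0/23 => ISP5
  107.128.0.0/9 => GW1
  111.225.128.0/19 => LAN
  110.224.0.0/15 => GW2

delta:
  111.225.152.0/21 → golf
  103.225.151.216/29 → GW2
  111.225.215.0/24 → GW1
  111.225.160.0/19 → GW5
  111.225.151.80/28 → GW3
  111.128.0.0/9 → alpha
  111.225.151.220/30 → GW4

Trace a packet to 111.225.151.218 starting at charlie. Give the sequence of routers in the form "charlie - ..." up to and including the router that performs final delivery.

At charlie: longest match for 111.225.151.218 is 111.225.0.0/16 -> golf
At golf: longest match for 111.225.151.218 is 111.192.0.0/10 -> delta
At delta: longest match for 111.225.151.218 is 111.128.0.0/9 -> alpha
At alpha: longest match for 111.225.151.218 is 111.225.128.0/19 -> LAN

charlie - golf - delta - alpha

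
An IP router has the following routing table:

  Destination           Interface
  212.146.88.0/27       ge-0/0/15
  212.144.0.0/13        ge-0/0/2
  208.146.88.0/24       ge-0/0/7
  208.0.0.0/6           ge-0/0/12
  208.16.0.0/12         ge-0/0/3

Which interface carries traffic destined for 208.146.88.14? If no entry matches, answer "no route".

Routes whose prefix contains 208.146.88.14:
  208.0.0.0/6 (208.0.0.0 - 211.255.255.255) -> ge-0/0/12
  208.146.88.0/24 (208.146.88.0 - 208.146.88.255) -> ge-0/0/7
More-specific entries that do NOT match:
  212.146.88.0/27 (212.146.88.0 - 212.146.88.31) does not contain 208.146.88.14
Longest matching prefix is /24 -> interface ge-0/0/7.

ge-0/0/7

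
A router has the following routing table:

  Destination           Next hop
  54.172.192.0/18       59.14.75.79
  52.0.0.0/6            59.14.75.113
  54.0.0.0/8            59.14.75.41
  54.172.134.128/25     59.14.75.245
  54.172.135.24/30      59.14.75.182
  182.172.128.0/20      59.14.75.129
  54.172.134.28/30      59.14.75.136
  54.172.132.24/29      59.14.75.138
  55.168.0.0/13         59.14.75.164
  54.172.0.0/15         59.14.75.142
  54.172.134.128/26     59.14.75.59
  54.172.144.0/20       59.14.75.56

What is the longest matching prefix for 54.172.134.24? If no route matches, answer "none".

Entries matching 54.172.134.24:
  52.0.0.0/6 (52.0.0.0 - 55.255.255.255)
  54.0.0.0/8 (54.0.0.0 - 54.255.255.255)
  54.172.0.0/15 (54.172.0.0 - 54.173.255.255)
Most specific is 54.172.0.0/15.

54.172.0.0/15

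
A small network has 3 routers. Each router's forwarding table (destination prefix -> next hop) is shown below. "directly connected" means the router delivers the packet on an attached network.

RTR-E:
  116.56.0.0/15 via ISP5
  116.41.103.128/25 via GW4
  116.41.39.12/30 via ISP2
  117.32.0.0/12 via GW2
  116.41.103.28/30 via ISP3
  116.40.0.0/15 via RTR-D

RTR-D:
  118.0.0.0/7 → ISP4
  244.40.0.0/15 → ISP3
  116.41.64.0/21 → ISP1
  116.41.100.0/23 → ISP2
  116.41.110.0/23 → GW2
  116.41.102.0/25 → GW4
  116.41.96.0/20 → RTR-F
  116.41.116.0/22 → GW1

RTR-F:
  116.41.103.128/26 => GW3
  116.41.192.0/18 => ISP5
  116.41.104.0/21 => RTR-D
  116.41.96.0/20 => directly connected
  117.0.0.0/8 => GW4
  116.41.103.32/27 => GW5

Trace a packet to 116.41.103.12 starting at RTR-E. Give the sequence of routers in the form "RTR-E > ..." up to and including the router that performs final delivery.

RTR-E > RTR-D > RTR-F

At RTR-E: longest match for 116.41.103.12 is 116.40.0.0/15 -> RTR-D
At RTR-D: longest match for 116.41.103.12 is 116.41.96.0/20 -> RTR-F
At RTR-F: longest match for 116.41.103.12 is 116.41.96.0/20 -> directly connected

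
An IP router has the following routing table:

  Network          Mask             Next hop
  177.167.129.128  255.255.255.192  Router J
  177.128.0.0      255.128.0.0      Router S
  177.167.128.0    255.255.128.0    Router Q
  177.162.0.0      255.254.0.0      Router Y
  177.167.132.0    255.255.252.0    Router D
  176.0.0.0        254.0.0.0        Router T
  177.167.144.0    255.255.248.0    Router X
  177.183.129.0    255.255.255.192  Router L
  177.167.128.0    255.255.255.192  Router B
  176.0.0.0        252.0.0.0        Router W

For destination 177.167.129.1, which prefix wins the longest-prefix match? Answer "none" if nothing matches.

177.167.128.0/17

Entries matching 177.167.129.1:
  176.0.0.0/6 (176.0.0.0 - 179.255.255.255)
  176.0.0.0/7 (176.0.0.0 - 177.255.255.255)
  177.128.0.0/9 (177.128.0.0 - 177.255.255.255)
  177.167.128.0/17 (177.167.128.0 - 177.167.255.255)
Most specific is 177.167.128.0/17.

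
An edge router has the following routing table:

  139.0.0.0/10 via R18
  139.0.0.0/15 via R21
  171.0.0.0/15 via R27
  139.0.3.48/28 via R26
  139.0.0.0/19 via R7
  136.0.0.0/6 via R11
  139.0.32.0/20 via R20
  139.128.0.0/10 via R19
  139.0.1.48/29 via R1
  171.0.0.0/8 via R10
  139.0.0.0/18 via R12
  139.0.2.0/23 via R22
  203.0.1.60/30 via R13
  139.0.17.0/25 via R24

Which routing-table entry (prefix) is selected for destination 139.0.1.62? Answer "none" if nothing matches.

Entries matching 139.0.1.62:
  136.0.0.0/6 (136.0.0.0 - 139.255.255.255)
  139.0.0.0/10 (139.0.0.0 - 139.63.255.255)
  139.0.0.0/15 (139.0.0.0 - 139.1.255.255)
  139.0.0.0/18 (139.0.0.0 - 139.0.63.255)
  139.0.0.0/19 (139.0.0.0 - 139.0.31.255)
Most specific is 139.0.0.0/19.

139.0.0.0/19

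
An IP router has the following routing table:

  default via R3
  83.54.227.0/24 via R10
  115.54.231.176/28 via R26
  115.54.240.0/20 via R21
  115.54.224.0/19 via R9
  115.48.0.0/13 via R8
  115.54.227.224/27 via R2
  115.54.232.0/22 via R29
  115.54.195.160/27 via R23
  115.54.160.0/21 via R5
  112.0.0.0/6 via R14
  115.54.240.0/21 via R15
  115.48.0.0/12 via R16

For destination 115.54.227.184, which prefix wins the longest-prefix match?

115.54.224.0/19

Entries matching 115.54.227.184:
  0.0.0.0/0 (default, matches everything)
  112.0.0.0/6 (112.0.0.0 - 115.255.255.255)
  115.48.0.0/12 (115.48.0.0 - 115.63.255.255)
  115.48.0.0/13 (115.48.0.0 - 115.55.255.255)
  115.54.224.0/19 (115.54.224.0 - 115.54.255.255)
Most specific is 115.54.224.0/19.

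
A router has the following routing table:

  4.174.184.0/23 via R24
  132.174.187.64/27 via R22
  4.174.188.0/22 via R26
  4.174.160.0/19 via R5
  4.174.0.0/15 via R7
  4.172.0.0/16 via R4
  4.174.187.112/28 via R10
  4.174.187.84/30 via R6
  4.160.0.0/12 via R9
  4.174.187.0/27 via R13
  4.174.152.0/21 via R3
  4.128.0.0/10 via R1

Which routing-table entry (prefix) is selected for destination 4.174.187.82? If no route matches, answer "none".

Entries matching 4.174.187.82:
  4.128.0.0/10 (4.128.0.0 - 4.191.255.255)
  4.160.0.0/12 (4.160.0.0 - 4.175.255.255)
  4.174.0.0/15 (4.174.0.0 - 4.175.255.255)
  4.174.160.0/19 (4.174.160.0 - 4.174.191.255)
Most specific is 4.174.160.0/19.

4.174.160.0/19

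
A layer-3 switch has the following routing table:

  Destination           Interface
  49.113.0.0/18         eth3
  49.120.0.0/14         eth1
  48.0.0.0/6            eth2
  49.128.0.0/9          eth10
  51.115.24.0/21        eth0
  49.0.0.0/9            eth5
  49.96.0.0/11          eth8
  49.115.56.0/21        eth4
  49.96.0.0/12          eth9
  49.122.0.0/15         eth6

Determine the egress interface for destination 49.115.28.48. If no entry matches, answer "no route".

eth8

Routes whose prefix contains 49.115.28.48:
  48.0.0.0/6 (48.0.0.0 - 51.255.255.255) -> eth2
  49.0.0.0/9 (49.0.0.0 - 49.127.255.255) -> eth5
  49.96.0.0/11 (49.96.0.0 - 49.127.255.255) -> eth8
More-specific entries that do NOT match:
  51.115.24.0/21 (51.115.24.0 - 51.115.31.255) does not contain 49.115.28.48
  49.115.56.0/21 (49.115.56.0 - 49.115.63.255) does not contain 49.115.28.48
  49.113.0.0/18 (49.113.0.0 - 49.113.63.255) does not contain 49.115.28.48
  49.122.0.0/15 (49.122.0.0 - 49.123.255.255) does not contain 49.115.28.48
  49.120.0.0/14 (49.120.0.0 - 49.123.255.255) does not contain 49.115.28.48
  49.96.0.0/12 (49.96.0.0 - 49.111.255.255) does not contain 49.115.28.48
Longest matching prefix is /11 -> interface eth8.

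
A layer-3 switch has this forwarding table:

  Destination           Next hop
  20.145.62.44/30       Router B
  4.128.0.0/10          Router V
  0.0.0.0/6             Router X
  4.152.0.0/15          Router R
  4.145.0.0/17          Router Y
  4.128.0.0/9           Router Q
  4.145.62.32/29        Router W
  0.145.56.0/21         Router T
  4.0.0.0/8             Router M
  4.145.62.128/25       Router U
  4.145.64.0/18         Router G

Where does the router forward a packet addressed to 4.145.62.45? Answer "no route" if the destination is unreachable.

Routes whose prefix contains 4.145.62.45:
  4.0.0.0/8 (4.0.0.0 - 4.255.255.255) -> Router M
  4.128.0.0/9 (4.128.0.0 - 4.255.255.255) -> Router Q
  4.128.0.0/10 (4.128.0.0 - 4.191.255.255) -> Router V
  4.145.0.0/17 (4.145.0.0 - 4.145.127.255) -> Router Y
More-specific entries that do NOT match:
  20.145.62.44/30 (20.145.62.44 - 20.145.62.47) does not contain 4.145.62.45
  4.145.62.32/29 (4.145.62.32 - 4.145.62.39) does not contain 4.145.62.45
  4.145.62.128/25 (4.145.62.128 - 4.145.62.255) does not contain 4.145.62.45
  0.145.56.0/21 (0.145.56.0 - 0.145.63.255) does not contain 4.145.62.45
  4.145.64.0/18 (4.145.64.0 - 4.145.127.255) does not contain 4.145.62.45
Longest matching prefix is /17 -> next hop Router Y.

Router Y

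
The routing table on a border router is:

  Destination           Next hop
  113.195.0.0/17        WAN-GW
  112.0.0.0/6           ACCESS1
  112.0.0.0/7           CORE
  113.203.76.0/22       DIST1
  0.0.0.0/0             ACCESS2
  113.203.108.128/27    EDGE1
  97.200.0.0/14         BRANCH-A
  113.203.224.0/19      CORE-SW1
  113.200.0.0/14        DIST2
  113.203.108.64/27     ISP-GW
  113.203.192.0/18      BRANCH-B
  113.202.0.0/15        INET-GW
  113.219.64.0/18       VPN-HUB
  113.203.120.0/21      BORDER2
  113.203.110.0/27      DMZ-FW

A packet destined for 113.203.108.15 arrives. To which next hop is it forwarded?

Routes whose prefix contains 113.203.108.15:
  0.0.0.0/0 (default, matches everything) -> ACCESS2
  112.0.0.0/6 (112.0.0.0 - 115.255.255.255) -> ACCESS1
  112.0.0.0/7 (112.0.0.0 - 113.255.255.255) -> CORE
  113.200.0.0/14 (113.200.0.0 - 113.203.255.255) -> DIST2
  113.202.0.0/15 (113.202.0.0 - 113.203.255.255) -> INET-GW
More-specific entries that do NOT match:
  113.203.108.128/27 (113.203.108.128 - 113.203.108.159) does not contain 113.203.108.15
  113.203.108.64/27 (113.203.108.64 - 113.203.108.95) does not contain 113.203.108.15
  113.203.110.0/27 (113.203.110.0 - 113.203.110.31) does not contain 113.203.108.15
  113.203.76.0/22 (113.203.76.0 - 113.203.79.255) does not contain 113.203.108.15
  113.203.120.0/21 (113.203.120.0 - 113.203.127.255) does not contain 113.203.108.15
  113.203.224.0/19 (113.203.224.0 - 113.203.255.255) does not contain 113.203.108.15
  113.203.192.0/18 (113.203.192.0 - 113.203.255.255) does not contain 113.203.108.15
  113.219.64.0/18 (113.219.64.0 - 113.219.127.255) does not contain 113.203.108.15
  113.195.0.0/17 (113.195.0.0 - 113.195.127.255) does not contain 113.203.108.15
Longest matching prefix is /15 -> next hop INET-GW.

INET-GW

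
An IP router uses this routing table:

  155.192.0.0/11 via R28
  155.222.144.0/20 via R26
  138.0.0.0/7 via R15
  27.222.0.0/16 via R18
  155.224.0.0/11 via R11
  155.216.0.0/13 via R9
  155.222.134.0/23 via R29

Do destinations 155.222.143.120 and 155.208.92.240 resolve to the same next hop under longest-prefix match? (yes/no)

155.222.143.120: longest match 155.216.0.0/13 -> R9
155.208.92.240: longest match 155.192.0.0/11 -> R28

no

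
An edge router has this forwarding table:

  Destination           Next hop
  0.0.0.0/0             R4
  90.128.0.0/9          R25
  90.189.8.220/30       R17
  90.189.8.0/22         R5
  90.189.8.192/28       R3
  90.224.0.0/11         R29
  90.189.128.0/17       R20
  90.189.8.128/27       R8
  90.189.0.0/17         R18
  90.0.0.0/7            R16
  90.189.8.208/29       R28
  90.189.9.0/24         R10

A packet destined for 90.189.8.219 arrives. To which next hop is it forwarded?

Routes whose prefix contains 90.189.8.219:
  0.0.0.0/0 (default, matches everything) -> R4
  90.0.0.0/7 (90.0.0.0 - 91.255.255.255) -> R16
  90.128.0.0/9 (90.128.0.0 - 90.255.255.255) -> R25
  90.189.0.0/17 (90.189.0.0 - 90.189.127.255) -> R18
  90.189.8.0/22 (90.189.8.0 - 90.189.11.255) -> R5
More-specific entries that do NOT match:
  90.189.8.220/30 (90.189.8.220 - 90.189.8.223) does not contain 90.189.8.219
  90.189.8.208/29 (90.189.8.208 - 90.189.8.215) does not contain 90.189.8.219
  90.189.8.192/28 (90.189.8.192 - 90.189.8.207) does not contain 90.189.8.219
  90.189.8.128/27 (90.189.8.128 - 90.189.8.159) does not contain 90.189.8.219
  90.189.9.0/24 (90.189.9.0 - 90.189.9.255) does not contain 90.189.8.219
Longest matching prefix is /22 -> next hop R5.

R5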